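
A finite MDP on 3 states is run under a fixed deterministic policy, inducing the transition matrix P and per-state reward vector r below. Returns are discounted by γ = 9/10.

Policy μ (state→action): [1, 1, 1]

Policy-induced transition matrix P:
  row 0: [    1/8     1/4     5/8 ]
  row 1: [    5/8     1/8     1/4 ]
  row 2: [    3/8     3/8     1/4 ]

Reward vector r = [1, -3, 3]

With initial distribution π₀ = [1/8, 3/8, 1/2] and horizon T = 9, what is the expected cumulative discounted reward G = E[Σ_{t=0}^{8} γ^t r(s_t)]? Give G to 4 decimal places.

t=0: π = [0.1250, 0.3750, 0.5000], E[r] = 0.5000, γ^t·E[r] = 0.500000, running G = 0.500000
t=1: π = [0.4375, 0.2656, 0.2969], E[r] = 0.5313, γ^t·E[r] = 0.478125, running G = 0.978125
t=2: π = [0.3320, 0.2539, 0.4141], E[r] = 0.8125, γ^t·E[r] = 0.658125, running G = 1.636250
t=3: π = [0.3555, 0.2700, 0.3745], E[r] = 0.6689, γ^t·E[r] = 0.487661, running G = 2.123911
t=4: π = [0.3536, 0.2631, 0.3833], E[r] = 0.7144, γ^t·E[r] = 0.468689, running G = 2.592600
t=5: π = [0.3524, 0.2650, 0.3826], E[r] = 0.7051, γ^t·E[r] = 0.416360, running G = 3.008959
t=6: π = [0.3532, 0.2647, 0.3821], E[r] = 0.7055, γ^t·E[r] = 0.374918, running G = 3.383878
t=7: π = [0.3529, 0.2647, 0.3824], E[r] = 0.7062, γ^t·E[r] = 0.337753, running G = 3.721631
t=8: π = [0.3529, 0.2647, 0.3823], E[r] = 0.7058, γ^t·E[r] = 0.303816, running G = 4.025447

G = 4.0254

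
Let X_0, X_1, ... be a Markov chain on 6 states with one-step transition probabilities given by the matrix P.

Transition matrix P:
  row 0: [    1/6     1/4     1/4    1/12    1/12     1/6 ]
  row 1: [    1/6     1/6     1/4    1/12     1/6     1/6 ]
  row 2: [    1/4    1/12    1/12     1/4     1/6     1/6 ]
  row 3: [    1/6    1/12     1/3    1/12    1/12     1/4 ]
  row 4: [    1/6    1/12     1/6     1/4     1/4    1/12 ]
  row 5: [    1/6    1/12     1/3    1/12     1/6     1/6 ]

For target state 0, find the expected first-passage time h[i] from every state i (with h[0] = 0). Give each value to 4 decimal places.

First-step conditioning: h[0] = 0; for i ≠ 0, h[i] = 1 + Σ_k P[i][k]·h[k].
  h[1] = 1 + 1/6·h[1] + 1/4·h[2] + 1/12·h[3] + 1/6·h[4] + 1/6·h[5]
  h[2] = 1 + 1/12·h[1] + 1/12·h[2] + 1/4·h[3] + 1/6·h[4] + 1/6·h[5]
  h[3] = 1 + 1/12·h[1] + 1/3·h[2] + 1/12·h[3] + 1/12·h[4] + 1/4·h[5]
  h[4] = 1 + 1/12·h[1] + 1/6·h[2] + 1/4·h[3] + 1/4·h[4] + 1/12·h[5]
  h[5] = 1 + 1/12·h[1] + 1/3·h[2] + 1/12·h[3] + 1/6·h[4] + 1/6·h[5]
Solving the 5×5 linear system over states ≠ 0 gives exactly h = [0, 66600/12347, 61776/12347, 66132/12347, 66990/12347, 66198/12347] (h[0] = 0 is the target).

h = [0.0000, 5.3940, 5.0033, 5.3561, 5.4256, 5.3615]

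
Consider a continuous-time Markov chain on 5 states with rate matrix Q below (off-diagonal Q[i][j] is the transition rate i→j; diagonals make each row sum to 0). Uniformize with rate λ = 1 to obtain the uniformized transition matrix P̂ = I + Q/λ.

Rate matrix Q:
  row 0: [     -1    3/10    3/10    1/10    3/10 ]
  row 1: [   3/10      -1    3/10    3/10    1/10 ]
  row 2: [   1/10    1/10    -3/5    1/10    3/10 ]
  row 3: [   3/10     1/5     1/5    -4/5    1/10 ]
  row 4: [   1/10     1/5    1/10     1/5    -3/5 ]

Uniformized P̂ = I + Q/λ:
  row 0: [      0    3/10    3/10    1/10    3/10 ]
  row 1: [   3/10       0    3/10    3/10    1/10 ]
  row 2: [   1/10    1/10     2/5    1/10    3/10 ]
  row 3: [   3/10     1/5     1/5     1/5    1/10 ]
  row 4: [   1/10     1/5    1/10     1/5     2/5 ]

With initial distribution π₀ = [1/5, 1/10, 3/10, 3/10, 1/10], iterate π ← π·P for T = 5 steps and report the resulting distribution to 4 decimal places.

π = [0.1514, 0.1579, 0.2562, 0.1750, 0.2594]

t=0: π = [0.2000, 0.1000, 0.3000, 0.3000, 0.1000]
t=1: π = [0.1600, 0.1700, 0.2800, 0.1600, 0.2300]
t=2: π = [0.1500, 0.1540, 0.2660, 0.1730, 0.2570]
t=3: π = [0.1504, 0.1576, 0.2579, 0.1738, 0.2603]
t=4: π = [0.1512, 0.1577, 0.2564, 0.1749, 0.2598]
t=5: π = [0.1514, 0.1579, 0.2562, 0.1750, 0.2594]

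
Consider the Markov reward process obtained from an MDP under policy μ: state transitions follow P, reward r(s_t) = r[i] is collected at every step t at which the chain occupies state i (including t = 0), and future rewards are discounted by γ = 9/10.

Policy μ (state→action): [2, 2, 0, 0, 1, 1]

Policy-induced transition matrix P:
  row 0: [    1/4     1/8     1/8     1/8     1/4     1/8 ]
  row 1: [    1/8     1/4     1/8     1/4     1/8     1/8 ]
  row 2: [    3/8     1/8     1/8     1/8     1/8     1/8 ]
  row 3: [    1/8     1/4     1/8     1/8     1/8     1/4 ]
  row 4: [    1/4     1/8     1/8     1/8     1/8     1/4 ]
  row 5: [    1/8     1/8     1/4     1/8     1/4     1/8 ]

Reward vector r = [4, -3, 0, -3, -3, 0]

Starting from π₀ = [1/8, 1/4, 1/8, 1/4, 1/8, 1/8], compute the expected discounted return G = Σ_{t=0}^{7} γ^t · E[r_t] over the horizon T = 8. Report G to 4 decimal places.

G = -4.3888

t=0: π = [0.1250, 0.2500, 0.1250, 0.2500, 0.1250, 0.1250], E[r] = -1.3750, γ^t·E[r] = -1.375000, running G = -1.375000
t=1: π = [0.1875, 0.1875, 0.1406, 0.1563, 0.1563, 0.1719], E[r] = -0.7500, γ^t·E[r] = -0.675000, running G = -2.050000
t=2: π = [0.2031, 0.1680, 0.1465, 0.1484, 0.1699, 0.1641], E[r] = -0.6465, γ^t·E[r] = -0.523652, running G = -2.573652
t=3: π = [0.2083, 0.1646, 0.1455, 0.1460, 0.1709, 0.1648], E[r] = -0.6113, γ^t·E[r] = -0.445658, running G = -3.019311
t=4: π = [0.2088, 0.1638, 0.1456, 0.1456, 0.1716, 0.1646], E[r] = -0.6080, γ^t·E[r] = -0.398890, running G = -3.418200
t=5: π = [0.2090, 0.1637, 0.1456, 0.1455, 0.1717, 0.1646], E[r] = -0.6067, γ^t·E[r] = -0.358233, running G = -3.776433
t=6: π = [0.2090, 0.1636, 0.1456, 0.1455, 0.1717, 0.1646], E[r] = -0.6065, γ^t·E[r] = -0.322330, running G = -4.098763
t=7: π = [0.2090, 0.1636, 0.1456, 0.1455, 0.1717, 0.1646], E[r] = -0.6065, γ^t·E[r] = -0.290072, running G = -4.388836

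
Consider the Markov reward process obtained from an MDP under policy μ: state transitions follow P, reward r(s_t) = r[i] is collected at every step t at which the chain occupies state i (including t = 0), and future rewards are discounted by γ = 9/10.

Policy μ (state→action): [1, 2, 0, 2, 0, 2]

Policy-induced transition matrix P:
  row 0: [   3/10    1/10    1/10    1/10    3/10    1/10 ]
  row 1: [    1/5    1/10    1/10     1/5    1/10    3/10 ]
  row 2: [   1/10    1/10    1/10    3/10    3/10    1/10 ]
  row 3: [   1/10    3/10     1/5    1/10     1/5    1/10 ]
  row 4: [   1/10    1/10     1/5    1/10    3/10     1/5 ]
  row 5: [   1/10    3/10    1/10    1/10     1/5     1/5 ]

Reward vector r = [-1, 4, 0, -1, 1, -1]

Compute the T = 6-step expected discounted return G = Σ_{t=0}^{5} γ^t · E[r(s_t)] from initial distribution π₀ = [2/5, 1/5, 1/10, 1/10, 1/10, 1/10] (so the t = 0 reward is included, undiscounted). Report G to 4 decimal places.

G = 1.7489

t=0: π = [0.4000, 0.2000, 0.1000, 0.1000, 0.1000, 0.1000], E[r] = 0.3000, γ^t·E[r] = 0.300000, running G = 0.300000
t=1: π = [0.2000, 0.1400, 0.1200, 0.1400, 0.2400, 0.1600], E[r] = 0.3000, γ^t·E[r] = 0.270000, running G = 0.570000
t=2: π = [0.1540, 0.1600, 0.1380, 0.1380, 0.2420, 0.1680], E[r] = 0.4220, γ^t·E[r] = 0.341820, running G = 0.911820
t=3: π = [0.1468, 0.1612, 0.1380, 0.1436, 0.2374, 0.1730], E[r] = 0.4188, γ^t·E[r] = 0.305305, running G = 1.217125
t=4: π = [0.1455, 0.1633, 0.1381, 0.1437, 0.2361, 0.1733], E[r] = 0.4269, γ^t·E[r] = 0.280089, running G = 1.497214
t=5: π = [0.1454, 0.1634, 0.1380, 0.1440, 0.2356, 0.1736], E[r] = 0.4263, γ^t·E[r] = 0.251699, running G = 1.748913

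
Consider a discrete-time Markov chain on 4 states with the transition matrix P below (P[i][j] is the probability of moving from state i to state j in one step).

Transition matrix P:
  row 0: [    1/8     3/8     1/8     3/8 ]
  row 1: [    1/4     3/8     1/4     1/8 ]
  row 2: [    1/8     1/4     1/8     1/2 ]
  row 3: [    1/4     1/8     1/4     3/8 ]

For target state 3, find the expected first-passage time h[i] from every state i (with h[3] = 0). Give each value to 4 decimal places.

h = [3.2500, 4.0000, 2.7500, 0.0000]

First-step conditioning: h[3] = 0; for i ≠ 3, h[i] = 1 + Σ_k P[i][k]·h[k].
  h[0] = 1 + 1/8·h[0] + 3/8·h[1] + 1/8·h[2]
  h[1] = 1 + 1/4·h[0] + 3/8·h[1] + 1/4·h[2]
  h[2] = 1 + 1/8·h[0] + 1/4·h[1] + 1/8·h[2]
Solving the 3×3 linear system over states ≠ 3 gives exactly h = [13/4, 4, 11/4, 0] (h[3] = 0 is the target).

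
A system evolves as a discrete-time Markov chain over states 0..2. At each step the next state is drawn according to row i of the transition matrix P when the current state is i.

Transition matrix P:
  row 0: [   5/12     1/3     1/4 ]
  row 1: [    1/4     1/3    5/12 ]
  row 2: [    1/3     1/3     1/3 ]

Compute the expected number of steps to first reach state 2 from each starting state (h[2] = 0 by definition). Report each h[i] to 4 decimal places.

First-step conditioning: h[2] = 0; for i ≠ 2, h[i] = 1 + Σ_k P[i][k]·h[k].
  h[0] = 1 + 5/12·h[0] + 1/3·h[1]
  h[1] = 1 + 1/4·h[0] + 1/3·h[1]
Solving the 2×2 linear system over states ≠ 2 gives exactly h = [36/11, 30/11, 0] (h[2] = 0 is the target).

h = [3.2727, 2.7273, 0.0000]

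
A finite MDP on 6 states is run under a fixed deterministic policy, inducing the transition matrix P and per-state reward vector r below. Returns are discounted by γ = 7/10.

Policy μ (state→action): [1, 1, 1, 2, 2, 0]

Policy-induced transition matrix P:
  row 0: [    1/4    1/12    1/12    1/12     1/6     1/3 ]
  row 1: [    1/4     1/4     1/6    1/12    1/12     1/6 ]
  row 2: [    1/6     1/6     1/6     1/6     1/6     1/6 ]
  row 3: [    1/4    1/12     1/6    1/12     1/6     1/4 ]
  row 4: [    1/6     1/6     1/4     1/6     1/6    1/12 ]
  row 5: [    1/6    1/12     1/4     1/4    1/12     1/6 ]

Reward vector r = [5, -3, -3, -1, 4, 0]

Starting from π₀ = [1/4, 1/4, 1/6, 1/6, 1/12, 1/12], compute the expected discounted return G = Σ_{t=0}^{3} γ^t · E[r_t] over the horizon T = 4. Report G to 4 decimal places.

G = 1.0358

t=0: π = [0.2500, 0.2500, 0.1667, 0.1667, 0.0833, 0.0833], E[r] = 0.1667, γ^t·E[r] = 0.166667, running G = 0.166667
t=1: π = [0.2222, 0.1458, 0.1597, 0.1181, 0.1389, 0.2153], E[r] = 0.6319, γ^t·E[r] = 0.442361, running G = 0.609028
t=2: π = [0.2072, 0.1325, 0.1777, 0.1441, 0.1366, 0.2020], E[r] = 0.5075, γ^t·E[r] = 0.248686, running G = 0.857714
t=3: π = [0.2070, 0.1316, 0.1776, 0.1432, 0.1388, 0.2018], E[r] = 0.5192, γ^t·E[r] = 0.178100, running G = 1.035814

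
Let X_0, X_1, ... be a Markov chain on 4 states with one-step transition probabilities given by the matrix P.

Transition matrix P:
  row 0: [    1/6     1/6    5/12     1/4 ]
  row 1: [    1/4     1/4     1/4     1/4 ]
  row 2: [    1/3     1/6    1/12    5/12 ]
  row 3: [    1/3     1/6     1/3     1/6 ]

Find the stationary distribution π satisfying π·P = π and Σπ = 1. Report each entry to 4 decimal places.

Balance equations π_j = Σ_i π_i·P[i][j]:
  π_0 = 1/6·π_0 + 1/4·π_1 + 1/3·π_2 + 1/3·π_3
  π_1 = 1/6·π_0 + 1/4·π_1 + 1/6·π_2 + 1/6·π_3
  π_2 = 5/12·π_0 + 1/4·π_1 + 1/12·π_2 + 1/3·π_3
  normalize: π_0 + π_1 + π_2 + π_3 = 1
Solving the linear system gives exactly π = [3/11, 2/11, 3/11, 3/11].

π = [0.2727, 0.1818, 0.2727, 0.2727]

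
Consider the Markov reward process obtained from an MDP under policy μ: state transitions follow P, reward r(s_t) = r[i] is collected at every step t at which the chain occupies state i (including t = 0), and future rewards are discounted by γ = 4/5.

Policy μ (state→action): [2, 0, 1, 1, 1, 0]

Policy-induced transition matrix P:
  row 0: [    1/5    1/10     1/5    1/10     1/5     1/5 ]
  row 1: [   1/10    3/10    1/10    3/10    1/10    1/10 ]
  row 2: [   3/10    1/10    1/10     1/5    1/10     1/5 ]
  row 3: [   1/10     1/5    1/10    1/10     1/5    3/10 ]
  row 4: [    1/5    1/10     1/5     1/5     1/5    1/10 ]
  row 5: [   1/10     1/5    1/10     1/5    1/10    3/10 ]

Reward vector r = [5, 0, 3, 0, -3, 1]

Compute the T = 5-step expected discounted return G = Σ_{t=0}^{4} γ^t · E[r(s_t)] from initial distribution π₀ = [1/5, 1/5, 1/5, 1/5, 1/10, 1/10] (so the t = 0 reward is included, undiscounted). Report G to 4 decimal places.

G = 3.6584

t=0: π = [0.2000, 0.2000, 0.2000, 0.2000, 0.1000, 0.1000], E[r] = 1.4000, γ^t·E[r] = 1.400000, running G = 1.400000
t=1: π = [0.1700, 0.1700, 0.1300, 0.1800, 0.1500, 0.2000], E[r] = 0.9900, γ^t·E[r] = 0.792000, running G = 2.192000
t=2: π = [0.1580, 0.1720, 0.1320, 0.1820, 0.1500, 0.2060], E[r] = 0.9420, γ^t·E[r] = 0.602880, running G = 2.794880
t=3: π = [0.1572, 0.1732, 0.1308, 0.1832, 0.1490, 0.2066], E[r] = 0.9380, γ^t·E[r] = 0.480256, running G = 3.275136
t=4: π = [0.1568, 0.1736, 0.1306, 0.1833, 0.1489, 0.2068], E[r] = 0.9357, γ^t·E[r] = 0.383263, running G = 3.658399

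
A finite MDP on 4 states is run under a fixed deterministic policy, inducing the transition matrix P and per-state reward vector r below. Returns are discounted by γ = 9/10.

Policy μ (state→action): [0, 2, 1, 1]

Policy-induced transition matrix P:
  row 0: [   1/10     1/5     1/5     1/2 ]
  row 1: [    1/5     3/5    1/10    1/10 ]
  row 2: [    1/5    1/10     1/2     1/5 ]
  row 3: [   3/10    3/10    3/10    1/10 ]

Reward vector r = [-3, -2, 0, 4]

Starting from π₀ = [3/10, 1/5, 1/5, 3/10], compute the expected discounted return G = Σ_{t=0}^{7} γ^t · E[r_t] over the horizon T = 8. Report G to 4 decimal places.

G = -1.8631

t=0: π = [0.3000, 0.2000, 0.2000, 0.3000], E[r] = -0.1000, γ^t·E[r] = -0.100000, running G = -0.100000
t=1: π = [0.2000, 0.2900, 0.2700, 0.2400], E[r] = -0.2200, γ^t·E[r] = -0.198000, running G = -0.298000
t=2: π = [0.2040, 0.3130, 0.2760, 0.2070], E[r] = -0.4100, γ^t·E[r] = -0.332100, running G = -0.630100
t=3: π = [0.2003, 0.3183, 0.2722, 0.2092], E[r] = -0.4007, γ^t·E[r] = -0.292110, running G = -0.922210
t=4: π = [0.2009, 0.3210, 0.2708, 0.2073], E[r] = -0.4154, γ^t·E[r] = -0.272511, running G = -1.194721
t=5: π = [0.2006, 0.3221, 0.2699, 0.2074], E[r] = -0.4163, γ^t·E[r] = -0.245848, running G = -1.440569
t=6: π = [0.2007, 0.3226, 0.2695, 0.2072], E[r] = -0.4182, γ^t·E[r] = -0.222264, running G = -1.662833
t=7: π = [0.2007, 0.3228, 0.2693, 0.2072], E[r] = -0.4187, γ^t·E[r] = -0.200265, running G = -1.863098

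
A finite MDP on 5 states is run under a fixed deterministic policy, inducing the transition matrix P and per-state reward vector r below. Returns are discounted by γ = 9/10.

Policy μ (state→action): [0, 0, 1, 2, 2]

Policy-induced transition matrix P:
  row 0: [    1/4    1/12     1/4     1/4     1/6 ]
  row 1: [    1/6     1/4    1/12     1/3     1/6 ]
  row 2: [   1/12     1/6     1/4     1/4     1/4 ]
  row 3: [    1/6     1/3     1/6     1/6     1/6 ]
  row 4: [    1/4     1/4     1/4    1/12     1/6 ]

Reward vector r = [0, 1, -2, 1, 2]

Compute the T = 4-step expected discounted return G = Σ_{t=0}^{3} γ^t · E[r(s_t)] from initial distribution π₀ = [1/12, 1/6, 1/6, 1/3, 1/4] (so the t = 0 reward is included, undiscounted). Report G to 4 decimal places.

G = 1.6913

t=0: π = [0.0833, 0.1667, 0.1667, 0.3333, 0.2500], E[r] = 0.6667, γ^t·E[r] = 0.666667, running G = 0.666667
t=1: π = [0.1806, 0.2500, 0.1944, 0.1944, 0.1806], E[r] = 0.4167, γ^t·E[r] = 0.375000, running G = 1.041667
t=2: π = [0.1806, 0.2199, 0.1921, 0.2245, 0.1829], E[r] = 0.4259, γ^t·E[r] = 0.345000, running G = 1.386667
t=3: π = [0.1809, 0.2226, 0.1946, 0.2191, 0.1827], E[r] = 0.4178, γ^t·E[r] = 0.304594, running G = 1.691260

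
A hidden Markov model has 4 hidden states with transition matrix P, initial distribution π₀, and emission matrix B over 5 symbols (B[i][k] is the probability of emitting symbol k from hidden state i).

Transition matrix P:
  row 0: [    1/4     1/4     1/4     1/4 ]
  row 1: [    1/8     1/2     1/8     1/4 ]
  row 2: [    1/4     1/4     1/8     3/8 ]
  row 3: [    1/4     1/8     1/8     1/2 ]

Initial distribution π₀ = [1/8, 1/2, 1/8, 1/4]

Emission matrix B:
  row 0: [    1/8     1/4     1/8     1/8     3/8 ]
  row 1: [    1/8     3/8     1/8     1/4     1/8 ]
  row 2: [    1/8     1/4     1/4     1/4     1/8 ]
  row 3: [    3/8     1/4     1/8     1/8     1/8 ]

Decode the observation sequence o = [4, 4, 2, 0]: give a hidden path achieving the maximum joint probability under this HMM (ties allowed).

t=0: δ = [4.688e-02, 6.250e-02, 1.562e-02, 3.125e-02]  (obs o_0=4)
t=1: δ = [4.395e-03, 3.906e-03, 1.465e-03, 1.953e-03]  ψ = [0, 1, 0, 1]  (obs o_1=4)
t=2: δ = [1.373e-04, 2.441e-04, 2.747e-04, 1.373e-04]  ψ = [0, 1, 0, 0]  (obs o_2=2)
t=3: δ = [8.583e-06, 1.526e-05, 4.292e-06, 3.862e-05]  ψ = [2, 1, 0, 2]  (obs o_3=0)
backtrack: best end state = 3; path = [0, 0, 2, 3]

path = [0, 0, 2, 3]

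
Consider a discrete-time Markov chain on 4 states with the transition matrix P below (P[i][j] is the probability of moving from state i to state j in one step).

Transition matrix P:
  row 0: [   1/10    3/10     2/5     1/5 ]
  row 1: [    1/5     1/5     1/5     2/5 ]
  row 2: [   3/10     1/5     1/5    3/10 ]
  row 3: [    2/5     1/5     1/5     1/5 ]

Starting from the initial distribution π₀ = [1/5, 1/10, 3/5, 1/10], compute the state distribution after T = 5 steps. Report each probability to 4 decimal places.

t=0: π = [0.2000, 0.1000, 0.6000, 0.1000]
t=1: π = [0.2600, 0.2200, 0.2400, 0.2800]
t=2: π = [0.2540, 0.2260, 0.2520, 0.2680]
t=3: π = [0.2534, 0.2254, 0.2508, 0.2704]
t=4: π = [0.2538, 0.2253, 0.2507, 0.2702]
t=5: π = [0.2537, 0.2254, 0.2508, 0.2701]

π = [0.2537, 0.2254, 0.2508, 0.2701]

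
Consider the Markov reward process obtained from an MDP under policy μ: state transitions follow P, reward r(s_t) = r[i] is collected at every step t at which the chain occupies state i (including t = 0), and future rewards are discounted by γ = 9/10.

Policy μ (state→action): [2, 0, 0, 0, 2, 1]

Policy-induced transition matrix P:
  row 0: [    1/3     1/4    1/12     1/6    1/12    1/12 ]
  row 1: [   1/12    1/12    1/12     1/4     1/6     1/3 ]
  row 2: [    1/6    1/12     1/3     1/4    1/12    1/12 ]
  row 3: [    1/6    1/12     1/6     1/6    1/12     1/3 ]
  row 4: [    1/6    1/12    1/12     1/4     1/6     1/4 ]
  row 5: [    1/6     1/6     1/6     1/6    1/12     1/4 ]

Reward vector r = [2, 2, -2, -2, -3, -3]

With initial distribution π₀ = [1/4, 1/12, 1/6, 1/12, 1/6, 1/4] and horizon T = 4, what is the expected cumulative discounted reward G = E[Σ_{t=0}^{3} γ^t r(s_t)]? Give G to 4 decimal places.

G = -3.5051

t=0: π = [0.2500, 0.0833, 0.1667, 0.0833, 0.1667, 0.2500], E[r] = -1.0833, γ^t·E[r] = -1.083333, running G = -1.083333
t=1: π = [0.2014, 0.1458, 0.1528, 0.2014, 0.1042, 0.1944], E[r] = -0.9097, γ^t·E[r] = -0.818750, running G = -1.902083
t=2: π = [0.1881, 0.1331, 0.1545, 0.2002, 0.1042, 0.2199], E[r] = -1.0394, γ^t·E[r] = -0.841875, running G = -2.743958
t=3: π = [0.1869, 0.1330, 0.1570, 0.1993, 0.1031, 0.2207], E[r] = -1.0441, γ^t·E[r] = -0.761133, running G = -3.505091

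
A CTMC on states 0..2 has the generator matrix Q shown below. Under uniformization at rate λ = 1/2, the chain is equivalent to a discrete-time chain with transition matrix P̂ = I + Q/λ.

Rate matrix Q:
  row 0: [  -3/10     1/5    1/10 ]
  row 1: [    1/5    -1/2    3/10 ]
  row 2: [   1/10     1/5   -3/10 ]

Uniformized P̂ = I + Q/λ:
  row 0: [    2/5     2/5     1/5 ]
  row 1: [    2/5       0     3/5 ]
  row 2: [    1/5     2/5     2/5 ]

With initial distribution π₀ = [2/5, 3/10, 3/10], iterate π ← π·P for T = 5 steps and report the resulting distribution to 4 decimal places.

t=0: π = [0.4000, 0.3000, 0.3000]
t=1: π = [0.3400, 0.2800, 0.3800]
t=2: π = [0.3240, 0.2880, 0.3880]
t=3: π = [0.3224, 0.2848, 0.3928]
t=4: π = [0.3214, 0.2861, 0.3925]
t=5: π = [0.3215, 0.2856, 0.3929]

π = [0.3215, 0.2856, 0.3929]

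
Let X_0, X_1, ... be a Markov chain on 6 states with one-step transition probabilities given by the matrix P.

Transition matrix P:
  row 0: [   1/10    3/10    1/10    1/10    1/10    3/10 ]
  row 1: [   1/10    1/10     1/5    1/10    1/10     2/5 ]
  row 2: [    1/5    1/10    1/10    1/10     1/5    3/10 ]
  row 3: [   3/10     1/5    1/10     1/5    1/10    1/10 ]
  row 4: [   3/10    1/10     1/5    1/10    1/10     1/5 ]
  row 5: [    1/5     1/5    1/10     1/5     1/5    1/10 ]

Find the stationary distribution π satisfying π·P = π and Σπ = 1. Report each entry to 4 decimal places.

Balance equations π_j = Σ_i π_i·P[i][j]:
  π_0 = 1/10·π_0 + 1/10·π_1 + 1/5·π_2 + 3/10·π_3 + 3/10·π_4 + 1/5·π_5
  π_1 = 3/10·π_0 + 1/10·π_1 + 1/10·π_2 + 1/5·π_3 + 1/10·π_4 + 1/5·π_5
  π_2 = 1/10·π_0 + 1/5·π_1 + 1/10·π_2 + 1/10·π_3 + 1/5·π_4 + 1/10·π_5
  π_3 = 1/10·π_0 + 1/10·π_1 + 1/10·π_2 + 1/5·π_3 + 1/10·π_4 + 1/5·π_5
  π_4 = 1/10·π_0 + 1/10·π_1 + 1/5·π_2 + 1/10·π_3 + 1/10·π_4 + 1/5·π_5
  normalize: π_0 + π_1 + π_2 + π_3 + π_4 + π_5 = 1
Solving the linear system gives exactly π = [6455/33844, 2959/16922, 4437/33844, 4627/33844, 1152/8461, 7799/33844].

π = [0.1907, 0.1749, 0.1311, 0.1367, 0.1362, 0.2304]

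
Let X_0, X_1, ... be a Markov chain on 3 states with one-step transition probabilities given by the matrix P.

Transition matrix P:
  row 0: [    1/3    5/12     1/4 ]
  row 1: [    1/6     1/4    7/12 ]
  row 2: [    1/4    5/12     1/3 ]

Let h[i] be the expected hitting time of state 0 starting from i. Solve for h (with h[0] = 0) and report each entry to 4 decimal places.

h = [0.0000, 4.8649, 4.5405]

First-step conditioning: h[0] = 0; for i ≠ 0, h[i] = 1 + Σ_k P[i][k]·h[k].
  h[1] = 1 + 1/4·h[1] + 7/12·h[2]
  h[2] = 1 + 5/12·h[1] + 1/3·h[2]
Solving the 2×2 linear system over states ≠ 0 gives exactly h = [0, 180/37, 168/37] (h[0] = 0 is the target).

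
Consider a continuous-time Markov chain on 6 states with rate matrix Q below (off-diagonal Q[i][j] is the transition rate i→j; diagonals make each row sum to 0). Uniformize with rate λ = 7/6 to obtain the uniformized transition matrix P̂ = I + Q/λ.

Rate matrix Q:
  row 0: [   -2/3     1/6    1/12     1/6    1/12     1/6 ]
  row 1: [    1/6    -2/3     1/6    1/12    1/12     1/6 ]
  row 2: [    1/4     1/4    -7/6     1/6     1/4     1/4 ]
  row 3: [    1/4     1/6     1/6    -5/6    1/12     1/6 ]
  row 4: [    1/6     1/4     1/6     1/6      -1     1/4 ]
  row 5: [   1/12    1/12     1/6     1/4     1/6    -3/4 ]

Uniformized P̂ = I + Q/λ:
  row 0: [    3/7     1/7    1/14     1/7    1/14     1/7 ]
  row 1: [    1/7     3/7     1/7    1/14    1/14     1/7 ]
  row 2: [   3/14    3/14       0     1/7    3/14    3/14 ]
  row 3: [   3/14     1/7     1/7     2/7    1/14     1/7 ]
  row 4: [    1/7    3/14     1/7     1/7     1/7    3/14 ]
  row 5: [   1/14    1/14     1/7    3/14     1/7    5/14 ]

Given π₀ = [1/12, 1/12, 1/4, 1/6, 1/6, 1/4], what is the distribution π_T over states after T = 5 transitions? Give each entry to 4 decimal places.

t=0: π = [0.0833, 0.0833, 0.2500, 0.1667, 0.1667, 0.2500]
t=1: π = [0.1786, 0.1786, 0.1012, 0.1786, 0.1369, 0.2262]
t=2: π = [0.1977, 0.1947, 0.1156, 0.1718, 0.1118, 0.2083]
t=3: π = [0.2050, 0.1999, 0.1122, 0.1684, 0.1108, 0.2037]
t=4: π = [0.2069, 0.2013, 0.1122, 0.1672, 0.1099, 0.2024]
t=5: π = [0.2075, 0.2018, 0.1121, 0.1668, 0.1098, 0.2021]

π = [0.2075, 0.2018, 0.1121, 0.1668, 0.1098, 0.2021]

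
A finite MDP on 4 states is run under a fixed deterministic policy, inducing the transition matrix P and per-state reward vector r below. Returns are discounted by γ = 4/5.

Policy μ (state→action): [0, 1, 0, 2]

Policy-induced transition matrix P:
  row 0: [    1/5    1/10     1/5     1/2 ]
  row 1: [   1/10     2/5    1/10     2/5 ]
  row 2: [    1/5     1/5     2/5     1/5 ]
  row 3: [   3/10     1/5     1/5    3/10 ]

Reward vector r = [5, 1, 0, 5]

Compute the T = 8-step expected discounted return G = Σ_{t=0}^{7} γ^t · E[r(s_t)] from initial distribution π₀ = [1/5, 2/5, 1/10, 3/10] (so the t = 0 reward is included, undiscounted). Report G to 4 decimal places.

t=0: π = [0.2000, 0.4000, 0.1000, 0.3000], E[r] = 2.9000, γ^t·E[r] = 2.900000, running G = 2.900000
t=1: π = [0.1900, 0.2600, 0.1800, 0.3700], E[r] = 3.0600, γ^t·E[r] = 2.448000, running G = 5.348000
t=2: π = [0.2110, 0.2330, 0.2100, 0.3460], E[r] = 3.0180, γ^t·E[r] = 1.931520, running G = 7.279520
t=3: π = [0.2113, 0.2255, 0.2187, 0.3445], E[r] = 3.0045, γ^t·E[r] = 1.538304, running G = 8.817824
t=4: π = [0.2119, 0.2240, 0.2212, 0.3429], E[r] = 2.9982, γ^t·E[r] = 1.228050, running G = 10.045874
t=5: π = [0.2119, 0.2236, 0.2218, 0.3427], E[r] = 2.9964, γ^t·E[r] = 0.981853, running G = 11.027728
t=6: π = [0.2119, 0.2235, 0.2220, 0.3426], E[r] = 2.9958, γ^t·E[r] = 0.785341, running G = 11.813068
t=7: π = [0.2119, 0.2235, 0.2220, 0.3425], E[r] = 2.9957, γ^t·E[r] = 0.628243, running G = 12.441311

G = 12.4413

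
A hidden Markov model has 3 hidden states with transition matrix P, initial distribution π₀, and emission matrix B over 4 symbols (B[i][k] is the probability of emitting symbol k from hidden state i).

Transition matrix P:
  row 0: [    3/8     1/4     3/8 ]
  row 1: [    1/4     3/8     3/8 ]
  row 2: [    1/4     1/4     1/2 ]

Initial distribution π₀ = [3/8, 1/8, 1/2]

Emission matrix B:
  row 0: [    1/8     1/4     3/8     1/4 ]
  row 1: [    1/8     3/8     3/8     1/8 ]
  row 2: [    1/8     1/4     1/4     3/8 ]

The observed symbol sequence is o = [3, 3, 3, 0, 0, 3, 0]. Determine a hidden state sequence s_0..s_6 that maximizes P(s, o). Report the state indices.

path = [2, 2, 2, 2, 2, 2, 2]

t=0: δ = [9.375e-02, 1.562e-02, 1.875e-01]  (obs o_0=3)
t=1: δ = [1.172e-02, 5.859e-03, 3.516e-02]  ψ = [2, 2, 2]  (obs o_1=3)
t=2: δ = [2.197e-03, 1.099e-03, 6.592e-03]  ψ = [2, 2, 2]  (obs o_2=3)
t=3: δ = [2.060e-04, 2.060e-04, 4.120e-04]  ψ = [2, 2, 2]  (obs o_3=0)
t=4: δ = [1.287e-05, 1.287e-05, 2.575e-05]  ψ = [2, 2, 2]  (obs o_4=0)
t=5: δ = [1.609e-06, 8.047e-07, 4.828e-06]  ψ = [2, 2, 2]  (obs o_5=3)
t=6: δ = [1.509e-07, 1.509e-07, 3.017e-07]  ψ = [2, 2, 2]  (obs o_6=0)
backtrack: best end state = 2; path = [2, 2, 2, 2, 2, 2, 2]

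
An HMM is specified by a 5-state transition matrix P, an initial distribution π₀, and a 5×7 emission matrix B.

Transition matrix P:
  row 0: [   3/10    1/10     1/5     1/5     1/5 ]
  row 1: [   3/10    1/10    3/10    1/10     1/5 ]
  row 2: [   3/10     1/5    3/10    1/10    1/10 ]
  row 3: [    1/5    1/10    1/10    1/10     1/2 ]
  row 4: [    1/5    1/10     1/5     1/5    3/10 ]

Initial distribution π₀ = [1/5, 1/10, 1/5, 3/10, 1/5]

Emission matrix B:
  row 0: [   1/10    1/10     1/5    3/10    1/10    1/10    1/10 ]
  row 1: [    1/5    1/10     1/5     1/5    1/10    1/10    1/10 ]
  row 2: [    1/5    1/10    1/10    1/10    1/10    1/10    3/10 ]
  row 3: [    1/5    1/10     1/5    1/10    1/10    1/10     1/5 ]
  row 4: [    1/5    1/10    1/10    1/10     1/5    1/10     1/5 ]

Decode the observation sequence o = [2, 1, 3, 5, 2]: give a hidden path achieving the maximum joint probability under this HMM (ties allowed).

t=0: δ = [4.000e-02, 2.000e-02, 2.000e-02, 6.000e-02, 2.000e-02]  (obs o_0=2)
t=1: δ = [1.200e-03, 6.000e-04, 8.000e-04, 8.000e-04, 3.000e-03]  ψ = [0, 3, 0, 0, 3]  (obs o_1=1)
t=2: δ = [1.800e-04, 6.000e-05, 6.000e-05, 6.000e-05, 9.000e-05]  ψ = [4, 4, 4, 4, 4]  (obs o_2=3)
t=3: δ = [5.400e-06, 1.800e-06, 3.600e-06, 3.600e-06, 3.600e-06]  ψ = [0, 0, 0, 0, 0]  (obs o_3=5)
t=4: δ = [3.240e-07, 1.440e-07, 1.080e-07, 2.160e-07, 1.800e-07]  ψ = [0, 2, 0, 0, 3]  (obs o_4=2)
backtrack: best end state = 0; path = [3, 4, 0, 0, 0]

path = [3, 4, 0, 0, 0]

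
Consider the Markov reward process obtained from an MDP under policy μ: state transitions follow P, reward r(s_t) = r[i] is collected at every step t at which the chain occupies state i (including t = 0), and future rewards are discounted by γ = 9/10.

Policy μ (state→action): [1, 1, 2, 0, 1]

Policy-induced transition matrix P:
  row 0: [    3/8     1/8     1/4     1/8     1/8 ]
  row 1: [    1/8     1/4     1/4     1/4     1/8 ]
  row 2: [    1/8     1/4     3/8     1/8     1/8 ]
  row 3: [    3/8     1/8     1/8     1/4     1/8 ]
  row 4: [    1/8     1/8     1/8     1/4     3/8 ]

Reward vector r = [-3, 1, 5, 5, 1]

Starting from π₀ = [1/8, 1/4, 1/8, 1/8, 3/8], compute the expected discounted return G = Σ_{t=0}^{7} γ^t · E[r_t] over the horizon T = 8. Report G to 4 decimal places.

t=0: π = [0.1250, 0.2500, 0.1250, 0.1250, 0.3750], E[r] = 1.5000, γ^t·E[r] = 1.500000, running G = 1.500000
t=1: π = [0.1875, 0.1719, 0.2031, 0.2188, 0.2188], E[r] = 1.9375, γ^t·E[r] = 1.743750, running G = 3.243750
t=2: π = [0.2266, 0.1719, 0.2207, 0.2012, 0.1797], E[r] = 1.7813, γ^t·E[r] = 1.442813, running G = 4.686563
t=3: π = [0.2319, 0.1741, 0.2300, 0.1941, 0.1699], E[r] = 1.7686, γ^t·E[r] = 1.289276, running G = 5.975839
t=4: π = [0.2315, 0.1755, 0.2332, 0.1923, 0.1675], E[r] = 1.7760, γ^t·E[r] = 1.165234, running G = 7.141073
t=5: π = [0.2309, 0.1761, 0.2342, 0.1919, 0.1669], E[r] = 1.7806, γ^t·E[r] = 1.051432, running G = 8.192505
t=6: π = [0.2307, 0.1763, 0.2344, 0.1919, 0.1667], E[r] = 1.7823, γ^t·E[r] = 0.947184, running G = 9.139689
t=7: π = [0.2306, 0.1763, 0.2345, 0.1919, 0.1667], E[r] = 1.7828, γ^t·E[r] = 0.852701, running G = 9.992389

G = 9.9924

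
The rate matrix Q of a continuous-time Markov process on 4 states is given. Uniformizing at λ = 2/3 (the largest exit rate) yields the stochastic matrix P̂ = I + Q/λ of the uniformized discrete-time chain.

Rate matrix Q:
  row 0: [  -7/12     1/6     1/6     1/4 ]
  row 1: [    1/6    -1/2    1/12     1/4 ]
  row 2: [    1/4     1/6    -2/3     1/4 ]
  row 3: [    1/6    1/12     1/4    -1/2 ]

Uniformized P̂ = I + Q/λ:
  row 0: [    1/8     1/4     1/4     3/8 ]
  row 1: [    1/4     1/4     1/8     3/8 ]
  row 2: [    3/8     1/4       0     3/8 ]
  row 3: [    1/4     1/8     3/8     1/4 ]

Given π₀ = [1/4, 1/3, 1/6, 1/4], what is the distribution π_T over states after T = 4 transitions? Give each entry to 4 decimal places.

π = [0.2456, 0.2083, 0.2127, 0.3333]

t=0: π = [0.2500, 0.3333, 0.1667, 0.2500]
t=1: π = [0.2396, 0.2188, 0.1979, 0.3438]
t=2: π = [0.2448, 0.2070, 0.2161, 0.3320]
t=3: π = [0.2464, 0.2085, 0.2116, 0.3335]
t=4: π = [0.2456, 0.2083, 0.2127, 0.3333]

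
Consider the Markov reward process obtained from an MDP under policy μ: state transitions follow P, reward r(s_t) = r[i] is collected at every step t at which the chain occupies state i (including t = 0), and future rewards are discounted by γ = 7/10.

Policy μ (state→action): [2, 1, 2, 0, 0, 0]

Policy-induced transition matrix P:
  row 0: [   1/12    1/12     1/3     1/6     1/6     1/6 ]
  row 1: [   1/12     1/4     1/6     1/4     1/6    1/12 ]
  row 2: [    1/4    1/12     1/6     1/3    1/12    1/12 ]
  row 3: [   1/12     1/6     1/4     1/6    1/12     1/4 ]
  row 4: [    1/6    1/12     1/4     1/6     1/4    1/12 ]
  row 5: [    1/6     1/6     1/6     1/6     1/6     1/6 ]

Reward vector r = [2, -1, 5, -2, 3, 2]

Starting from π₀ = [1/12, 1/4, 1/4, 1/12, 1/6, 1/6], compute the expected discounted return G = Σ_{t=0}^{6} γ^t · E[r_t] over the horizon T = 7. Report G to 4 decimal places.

t=0: π = [0.0833, 0.2500, 0.2500, 0.0833, 0.1667, 0.1667], E[r] = 1.8333, γ^t·E[r] = 1.833333, running G = 1.833333
t=1: π = [0.1528, 0.1458, 0.2014, 0.2292, 0.1528, 0.1181], E[r] = 1.4028, γ^t·E[r] = 0.981944, running G = 2.815278
t=2: π = [0.1395, 0.1366, 0.2240, 0.2124, 0.1435, 0.1441], E[r] = 1.5561, γ^t·E[r] = 0.762506, running G = 3.577784
t=3: π = [0.1446, 0.1358, 0.2196, 0.2154, 0.1423, 0.1424], E[r] = 1.5321, γ^t·E[r] = 0.525500, running G = 4.103284
t=4: π = [0.1436, 0.1358, 0.2206, 0.2146, 0.1423, 0.1431], E[r] = 1.5384, γ^t·E[r] = 0.369358, running G = 4.472642
t=5: π = [0.1439, 0.1358, 0.2203, 0.2147, 0.1423, 0.1430], E[r] = 1.5370, γ^t·E[r] = 0.258324, running G = 4.730966
t=6: π = [0.1438, 0.1358, 0.2204, 0.2147, 0.1423, 0.1430], E[r] = 1.5373, γ^t·E[r] = 0.180863, running G = 4.911829

G = 4.9118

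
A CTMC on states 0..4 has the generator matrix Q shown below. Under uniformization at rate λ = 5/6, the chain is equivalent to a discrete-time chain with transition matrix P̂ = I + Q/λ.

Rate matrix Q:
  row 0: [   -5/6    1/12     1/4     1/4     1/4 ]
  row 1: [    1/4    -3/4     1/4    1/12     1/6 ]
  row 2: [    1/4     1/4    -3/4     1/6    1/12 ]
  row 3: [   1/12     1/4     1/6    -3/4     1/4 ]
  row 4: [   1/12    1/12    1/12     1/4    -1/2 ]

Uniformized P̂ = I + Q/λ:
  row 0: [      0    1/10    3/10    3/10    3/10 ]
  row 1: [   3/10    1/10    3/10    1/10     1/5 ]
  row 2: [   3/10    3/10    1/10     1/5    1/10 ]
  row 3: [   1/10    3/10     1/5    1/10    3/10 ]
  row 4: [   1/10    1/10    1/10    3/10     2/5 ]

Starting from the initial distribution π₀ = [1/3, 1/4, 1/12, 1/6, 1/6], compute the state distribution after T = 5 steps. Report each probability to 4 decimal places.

t=0: π = [0.3333, 0.2500, 0.0833, 0.1667, 0.1667]
t=1: π = [0.1333, 0.1500, 0.2333, 0.2083, 0.2750]
t=2: π = [0.1633, 0.1883, 0.1775, 0.2050, 0.2658]
t=3: π = [0.1568, 0.1765, 0.1908, 0.2036, 0.2723]
t=4: π = [0.1578, 0.1789, 0.1870, 0.2049, 0.2714]
t=5: π = [0.1574, 0.1784, 0.1878, 0.2045, 0.2718]

π = [0.1574, 0.1784, 0.1878, 0.2045, 0.2718]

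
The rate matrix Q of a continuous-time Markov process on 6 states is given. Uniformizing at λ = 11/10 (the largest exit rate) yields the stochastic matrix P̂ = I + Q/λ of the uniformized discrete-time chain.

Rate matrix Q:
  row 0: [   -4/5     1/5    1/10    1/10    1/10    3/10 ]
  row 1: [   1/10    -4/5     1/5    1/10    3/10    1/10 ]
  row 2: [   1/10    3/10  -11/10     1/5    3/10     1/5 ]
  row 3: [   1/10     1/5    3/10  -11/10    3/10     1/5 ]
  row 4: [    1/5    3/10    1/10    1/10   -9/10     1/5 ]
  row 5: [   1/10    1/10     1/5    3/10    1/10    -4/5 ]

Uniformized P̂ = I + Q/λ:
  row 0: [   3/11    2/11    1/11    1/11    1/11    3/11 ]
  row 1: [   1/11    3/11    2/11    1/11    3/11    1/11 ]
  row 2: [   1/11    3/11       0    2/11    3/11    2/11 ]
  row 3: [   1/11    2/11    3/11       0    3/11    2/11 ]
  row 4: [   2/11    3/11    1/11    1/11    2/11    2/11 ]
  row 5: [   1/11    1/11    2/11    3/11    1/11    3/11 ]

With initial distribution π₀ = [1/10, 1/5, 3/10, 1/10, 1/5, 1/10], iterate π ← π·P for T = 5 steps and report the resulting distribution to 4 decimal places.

π = [0.1329, 0.2143, 0.1383, 0.1269, 0.1959, 0.1919]

t=0: π = [0.1000, 0.2000, 0.3000, 0.1000, 0.2000, 0.1000]
t=1: π = [0.1273, 0.2364, 0.1091, 0.1273, 0.2182, 0.1818]
t=2: π = [0.1339, 0.2165, 0.1421, 0.1223, 0.1967, 0.1884]
t=3: π = [0.1331, 0.2152, 0.1370, 0.1270, 0.1962, 0.1914]
t=4: π = [0.1330, 0.2143, 0.1385, 0.1266, 0.1959, 0.1918]
t=5: π = [0.1329, 0.2143, 0.1383, 0.1269, 0.1959, 0.1919]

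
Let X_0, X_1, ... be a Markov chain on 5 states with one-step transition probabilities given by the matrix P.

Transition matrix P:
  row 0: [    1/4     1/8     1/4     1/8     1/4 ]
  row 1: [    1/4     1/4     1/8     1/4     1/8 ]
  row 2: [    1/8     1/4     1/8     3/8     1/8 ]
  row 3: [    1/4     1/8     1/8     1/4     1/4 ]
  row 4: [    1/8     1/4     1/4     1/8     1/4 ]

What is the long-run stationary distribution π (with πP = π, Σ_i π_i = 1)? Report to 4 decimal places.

Balance equations π_j = Σ_i π_i·P[i][j]:
  π_0 = 1/4·π_0 + 1/4·π_1 + 1/8·π_2 + 1/4·π_3 + 1/8·π_4
  π_1 = 1/8·π_0 + 1/4·π_1 + 1/4·π_2 + 1/8·π_3 + 1/4·π_4
  π_2 = 1/4·π_0 + 1/8·π_1 + 1/8·π_2 + 1/8·π_3 + 1/4·π_4
  π_3 = 1/8·π_0 + 1/4·π_1 + 3/8·π_2 + 1/4·π_3 + 1/8·π_4
  normalize: π_0 + π_1 + π_2 + π_3 + π_4 = 1
Solving the linear system gives exactly π = [762/3761, 741/3761, 661/3761, 832/3761, 765/3761].

π = [0.2026, 0.1970, 0.1758, 0.2212, 0.2034]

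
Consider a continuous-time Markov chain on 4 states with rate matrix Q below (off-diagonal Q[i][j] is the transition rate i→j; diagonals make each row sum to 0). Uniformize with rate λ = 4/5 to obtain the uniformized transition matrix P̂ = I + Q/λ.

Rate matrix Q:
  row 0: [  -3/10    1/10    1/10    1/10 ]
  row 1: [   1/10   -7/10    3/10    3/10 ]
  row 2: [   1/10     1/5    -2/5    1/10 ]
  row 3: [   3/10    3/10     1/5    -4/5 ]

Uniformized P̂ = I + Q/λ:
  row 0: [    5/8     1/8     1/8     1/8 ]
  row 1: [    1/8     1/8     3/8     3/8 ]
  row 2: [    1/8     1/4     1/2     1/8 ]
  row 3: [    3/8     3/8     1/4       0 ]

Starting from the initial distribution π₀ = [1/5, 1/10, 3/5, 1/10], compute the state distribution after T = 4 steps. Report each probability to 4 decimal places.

t=0: π = [0.2000, 0.1000, 0.6000, 0.1000]
t=1: π = [0.2500, 0.2250, 0.3875, 0.1375]
t=2: π = [0.2844, 0.2078, 0.3438, 0.1641]
t=3: π = [0.3082, 0.2090, 0.3264, 0.1564]
t=4: π = [0.3182, 0.2049, 0.3192, 0.1577]

π = [0.3182, 0.2049, 0.3192, 0.1577]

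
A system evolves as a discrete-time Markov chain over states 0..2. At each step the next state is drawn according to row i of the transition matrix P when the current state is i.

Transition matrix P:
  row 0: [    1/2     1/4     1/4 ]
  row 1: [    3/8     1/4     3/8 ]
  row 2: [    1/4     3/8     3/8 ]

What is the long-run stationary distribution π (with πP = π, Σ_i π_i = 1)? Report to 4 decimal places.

Balance equations π_j = Σ_i π_i·P[i][j]:
  π_0 = 1/2·π_0 + 3/8·π_1 + 1/4·π_2
  π_1 = 1/4·π_0 + 1/4·π_1 + 3/8·π_2
  normalize: π_0 + π_1 + π_2 = 1
Solving the linear system gives exactly π = [21/55, 16/55, 18/55].

π = [0.3818, 0.2909, 0.3273]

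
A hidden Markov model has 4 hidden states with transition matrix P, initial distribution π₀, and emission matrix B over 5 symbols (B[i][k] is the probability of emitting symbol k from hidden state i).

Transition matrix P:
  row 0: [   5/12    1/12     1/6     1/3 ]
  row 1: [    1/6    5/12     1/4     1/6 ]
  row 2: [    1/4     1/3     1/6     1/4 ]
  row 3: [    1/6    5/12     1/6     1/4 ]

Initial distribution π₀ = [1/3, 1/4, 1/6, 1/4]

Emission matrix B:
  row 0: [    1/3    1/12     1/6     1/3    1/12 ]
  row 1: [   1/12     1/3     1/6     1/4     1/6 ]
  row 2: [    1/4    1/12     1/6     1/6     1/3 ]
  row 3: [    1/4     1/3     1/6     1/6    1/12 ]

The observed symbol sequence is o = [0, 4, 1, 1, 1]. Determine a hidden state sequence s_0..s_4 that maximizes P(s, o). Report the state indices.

t=0: δ = [1.111e-01, 2.083e-02, 4.167e-02, 6.250e-02]  (obs o_0=0)
t=1: δ = [3.858e-03, 4.340e-03, 6.173e-03, 3.086e-03]  ψ = [0, 3, 0, 0]  (obs o_1=4)
t=2: δ = [1.340e-04, 6.859e-04, 9.042e-05, 5.144e-04]  ψ = [0, 2, 1, 2]  (obs o_2=1)
t=3: δ = [9.526e-06, 9.526e-05, 1.429e-05, 4.287e-05]  ψ = [1, 1, 1, 3]  (obs o_3=1)
t=4: δ = [1.323e-06, 1.323e-05, 1.985e-06, 5.292e-06]  ψ = [1, 1, 1, 1]  (obs o_4=1)
backtrack: best end state = 1; path = [0, 2, 1, 1, 1]

path = [0, 2, 1, 1, 1]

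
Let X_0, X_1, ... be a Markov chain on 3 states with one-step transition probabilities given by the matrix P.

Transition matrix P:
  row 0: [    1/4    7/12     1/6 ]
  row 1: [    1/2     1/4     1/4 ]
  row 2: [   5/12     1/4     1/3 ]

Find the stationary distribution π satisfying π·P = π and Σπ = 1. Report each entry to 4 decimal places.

Balance equations π_j = Σ_i π_i·P[i][j]:
  π_0 = 1/4·π_0 + 1/2·π_1 + 5/12·π_2
  π_1 = 7/12·π_0 + 1/4·π_1 + 1/4·π_2
  normalize: π_0 + π_1 + π_2 = 1
Solving the linear system gives exactly π = [63/164, 31/82, 39/164].

π = [0.3841, 0.3780, 0.2378]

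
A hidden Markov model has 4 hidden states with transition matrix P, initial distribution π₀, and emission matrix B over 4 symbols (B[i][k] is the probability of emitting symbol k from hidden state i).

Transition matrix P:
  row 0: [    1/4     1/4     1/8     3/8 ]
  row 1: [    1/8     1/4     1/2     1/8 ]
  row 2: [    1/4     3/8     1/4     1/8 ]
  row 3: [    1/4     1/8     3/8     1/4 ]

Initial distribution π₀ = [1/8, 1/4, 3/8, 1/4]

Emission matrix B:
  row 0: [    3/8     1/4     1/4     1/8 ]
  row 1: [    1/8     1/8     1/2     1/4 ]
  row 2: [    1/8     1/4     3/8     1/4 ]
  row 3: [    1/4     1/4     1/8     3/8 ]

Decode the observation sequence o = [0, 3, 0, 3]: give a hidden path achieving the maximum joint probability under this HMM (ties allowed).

t=0: δ = [4.688e-02, 3.125e-02, 4.688e-02, 6.250e-02]  (obs o_0=0)
t=1: δ = [1.953e-03, 4.395e-03, 5.859e-03, 6.592e-03]  ψ = [3, 2, 3, 0]  (obs o_1=3)
t=2: δ = [6.180e-04, 2.747e-04, 3.090e-04, 4.120e-04]  ψ = [3, 2, 3, 3]  (obs o_2=0)
t=3: δ = [1.931e-05, 3.862e-05, 3.862e-05, 8.690e-05]  ψ = [0, 0, 3, 0]  (obs o_3=3)
backtrack: best end state = 3; path = [0, 3, 0, 3]

path = [0, 3, 0, 3]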